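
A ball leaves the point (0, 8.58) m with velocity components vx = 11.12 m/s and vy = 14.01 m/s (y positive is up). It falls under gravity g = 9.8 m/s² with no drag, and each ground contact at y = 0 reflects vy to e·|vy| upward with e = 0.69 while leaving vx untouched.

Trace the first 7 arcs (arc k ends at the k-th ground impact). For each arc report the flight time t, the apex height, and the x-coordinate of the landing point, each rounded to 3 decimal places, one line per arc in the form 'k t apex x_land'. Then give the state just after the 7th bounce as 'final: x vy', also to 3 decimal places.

1 3.378 18.594 37.559
2 2.688 8.853 67.452
3 1.855 4.215 88.079
4 1.280 2.007 102.311
5 0.883 0.955 112.131
6 0.609 0.455 118.907
7 0.420 0.217 123.583
final: 123.583 1.422

Arc 1: start y=8.580, vy=14.010 → t=3.378, apex=18.594, x_land=37.559, impact vy=-19.091
  bounce: vy ← 0.69·19.091 = 13.172
Arc 2: start y=0.000, vy=13.172 → t=2.688, apex=8.853, x_land=67.452, impact vy=-13.172
  bounce: vy ← 0.69·13.172 = 9.089
Arc 3: start y=0.000, vy=9.089 → t=1.855, apex=4.215, x_land=88.079, impact vy=-9.089
  bounce: vy ← 0.69·9.089 = 6.271
Arc 4: start y=0.000, vy=6.271 → t=1.280, apex=2.007, x_land=102.311, impact vy=-6.271
  bounce: vy ← 0.69·6.271 = 4.327
Arc 5: start y=0.000, vy=4.327 → t=0.883, apex=0.955, x_land=112.131, impact vy=-4.327
  bounce: vy ← 0.69·4.327 = 2.986
Arc 6: start y=0.000, vy=2.986 → t=0.609, apex=0.455, x_land=118.907, impact vy=-2.986
  bounce: vy ← 0.69·2.986 = 2.060
Arc 7: start y=0.000, vy=2.060 → t=0.420, apex=0.217, x_land=123.583, impact vy=-2.060
  bounce: vy ← 0.69·2.060 = 1.422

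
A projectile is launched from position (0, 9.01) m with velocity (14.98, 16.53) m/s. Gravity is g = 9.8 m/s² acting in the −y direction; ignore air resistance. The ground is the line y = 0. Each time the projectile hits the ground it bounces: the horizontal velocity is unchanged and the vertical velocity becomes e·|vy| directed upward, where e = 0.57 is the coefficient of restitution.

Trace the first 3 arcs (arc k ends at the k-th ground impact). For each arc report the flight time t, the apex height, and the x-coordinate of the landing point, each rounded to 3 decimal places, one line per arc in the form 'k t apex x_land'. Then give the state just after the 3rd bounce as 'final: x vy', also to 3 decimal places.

Arc 1: start y=9.010, vy=16.530 → t=3.851, apex=22.951, x_land=57.687, impact vy=-21.209
  bounce: vy ← 0.57·21.209 = 12.089
Arc 2: start y=0.000, vy=12.089 → t=2.467, apex=7.457, x_land=94.646, impact vy=-12.089
  bounce: vy ← 0.57·12.089 = 6.891
Arc 3: start y=0.000, vy=6.891 → t=1.406, apex=2.423, x_land=115.713, impact vy=-6.891
  bounce: vy ← 0.57·6.891 = 3.928

1 3.851 22.951 57.687
2 2.467 7.457 94.646
3 1.406 2.423 115.713
final: 115.713 3.928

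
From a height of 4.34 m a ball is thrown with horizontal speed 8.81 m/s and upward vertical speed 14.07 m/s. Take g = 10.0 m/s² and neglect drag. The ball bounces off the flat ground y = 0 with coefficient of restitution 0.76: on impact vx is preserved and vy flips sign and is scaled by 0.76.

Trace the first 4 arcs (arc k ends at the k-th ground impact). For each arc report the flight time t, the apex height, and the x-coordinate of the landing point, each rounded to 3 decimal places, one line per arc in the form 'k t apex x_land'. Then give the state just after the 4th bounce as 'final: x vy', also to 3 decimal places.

Arc 1: start y=4.340, vy=14.070 → t=3.094, apex=14.238, x_land=27.263, impact vy=-16.875
  bounce: vy ← 0.76·16.875 = 12.825
Arc 2: start y=0.000, vy=12.825 → t=2.565, apex=8.224, x_land=49.860, impact vy=-12.825
  bounce: vy ← 0.76·12.825 = 9.747
Arc 3: start y=0.000, vy=9.747 → t=1.949, apex=4.750, x_land=67.034, impact vy=-9.747
  bounce: vy ← 0.76·9.747 = 7.408
Arc 4: start y=0.000, vy=7.408 → t=1.482, apex=2.744, x_land=80.087, impact vy=-7.408
  bounce: vy ← 0.76·7.408 = 5.630

1 3.094 14.238 27.263
2 2.565 8.224 49.860
3 1.949 4.750 67.034
4 1.482 2.744 80.087
final: 80.087 5.630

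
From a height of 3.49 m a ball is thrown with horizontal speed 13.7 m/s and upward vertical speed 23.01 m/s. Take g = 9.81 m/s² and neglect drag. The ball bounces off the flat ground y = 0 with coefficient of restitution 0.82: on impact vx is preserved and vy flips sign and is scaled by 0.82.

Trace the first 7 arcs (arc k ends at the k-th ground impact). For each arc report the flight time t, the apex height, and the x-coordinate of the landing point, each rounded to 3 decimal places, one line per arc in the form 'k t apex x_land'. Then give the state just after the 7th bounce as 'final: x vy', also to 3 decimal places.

Arc 1: start y=3.490, vy=23.010 → t=4.838, apex=30.476, x_land=66.283, impact vy=-24.453
  bounce: vy ← 0.82·24.453 = 20.051
Arc 2: start y=0.000, vy=20.051 → t=4.088, apex=20.492, x_land=122.288, impact vy=-20.051
  bounce: vy ← 0.82·20.051 = 16.442
Arc 3: start y=0.000, vy=16.442 → t=3.352, apex=13.779, x_land=168.211, impact vy=-16.442
  bounce: vy ← 0.82·16.442 = 13.482
Arc 4: start y=0.000, vy=13.482 → t=2.749, apex=9.265, x_land=205.869, impact vy=-13.482
  bounce: vy ← 0.82·13.482 = 11.056
Arc 5: start y=0.000, vy=11.056 → t=2.254, apex=6.230, x_land=236.748, impact vy=-11.056
  bounce: vy ← 0.82·11.056 = 9.066
Arc 6: start y=0.000, vy=9.066 → t=1.848, apex=4.189, x_land=262.068, impact vy=-9.066
  bounce: vy ← 0.82·9.066 = 7.434
Arc 7: start y=0.000, vy=7.434 → t=1.516, apex=2.817, x_land=282.831, impact vy=-7.434
  bounce: vy ← 0.82·7.434 = 6.096

1 4.838 30.476 66.283
2 4.088 20.492 122.288
3 3.352 13.779 168.211
4 2.749 9.265 205.869
5 2.254 6.230 236.748
6 1.848 4.189 262.068
7 1.516 2.817 282.831
final: 282.831 6.096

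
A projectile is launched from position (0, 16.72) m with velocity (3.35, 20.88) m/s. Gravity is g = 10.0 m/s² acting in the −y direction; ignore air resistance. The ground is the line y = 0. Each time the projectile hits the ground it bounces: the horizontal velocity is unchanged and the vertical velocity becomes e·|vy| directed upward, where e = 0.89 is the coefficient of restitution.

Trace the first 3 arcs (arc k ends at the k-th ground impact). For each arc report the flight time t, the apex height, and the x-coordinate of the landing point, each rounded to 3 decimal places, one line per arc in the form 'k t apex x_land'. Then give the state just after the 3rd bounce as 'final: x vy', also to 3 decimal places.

1 4.864 38.519 16.293
2 4.941 30.511 32.844
3 4.397 24.168 47.574
final: 47.574 19.567

Arc 1: start y=16.720, vy=20.880 → t=4.864, apex=38.519, x_land=16.293, impact vy=-27.756
  bounce: vy ← 0.89·27.756 = 24.703
Arc 2: start y=0.000, vy=24.703 → t=4.941, apex=30.511, x_land=32.844, impact vy=-24.703
  bounce: vy ← 0.89·24.703 = 21.985
Arc 3: start y=0.000, vy=21.985 → t=4.397, apex=24.168, x_land=47.574, impact vy=-21.985
  bounce: vy ← 0.89·21.985 = 19.567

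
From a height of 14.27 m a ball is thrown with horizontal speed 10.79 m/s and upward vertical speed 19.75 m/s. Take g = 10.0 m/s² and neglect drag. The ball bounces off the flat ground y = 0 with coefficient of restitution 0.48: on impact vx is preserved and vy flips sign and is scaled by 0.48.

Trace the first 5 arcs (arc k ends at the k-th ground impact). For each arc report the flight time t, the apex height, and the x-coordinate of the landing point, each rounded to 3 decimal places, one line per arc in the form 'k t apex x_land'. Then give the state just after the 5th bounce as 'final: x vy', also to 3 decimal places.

1 4.574 33.773 49.353
2 2.495 7.781 76.274
3 1.198 1.793 89.196
4 0.575 0.413 95.399
5 0.276 0.095 98.376
final: 98.376 0.662

Arc 1: start y=14.270, vy=19.750 → t=4.574, apex=33.773, x_land=49.353, impact vy=-25.990
  bounce: vy ← 0.48·25.990 = 12.475
Arc 2: start y=0.000, vy=12.475 → t=2.495, apex=7.781, x_land=76.274, impact vy=-12.475
  bounce: vy ← 0.48·12.475 = 5.988
Arc 3: start y=0.000, vy=5.988 → t=1.198, apex=1.793, x_land=89.196, impact vy=-5.988
  bounce: vy ← 0.48·5.988 = 2.874
Arc 4: start y=0.000, vy=2.874 → t=0.575, apex=0.413, x_land=95.399, impact vy=-2.874
  bounce: vy ← 0.48·2.874 = 1.380
Arc 5: start y=0.000, vy=1.380 → t=0.276, apex=0.095, x_land=98.376, impact vy=-1.380
  bounce: vy ← 0.48·1.380 = 0.662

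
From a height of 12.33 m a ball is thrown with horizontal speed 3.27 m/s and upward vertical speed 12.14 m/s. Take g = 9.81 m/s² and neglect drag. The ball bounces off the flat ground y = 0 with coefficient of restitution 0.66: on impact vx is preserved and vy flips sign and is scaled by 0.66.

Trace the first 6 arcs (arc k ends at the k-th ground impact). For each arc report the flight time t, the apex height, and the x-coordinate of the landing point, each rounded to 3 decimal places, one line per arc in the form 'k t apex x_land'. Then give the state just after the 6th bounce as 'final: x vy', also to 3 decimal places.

Arc 1: start y=12.330, vy=12.140 → t=3.249, apex=19.842, x_land=10.624, impact vy=-19.731
  bounce: vy ← 0.66·19.731 = 13.022
Arc 2: start y=0.000, vy=13.022 → t=2.655, apex=8.643, x_land=19.305, impact vy=-13.022
  bounce: vy ← 0.66·13.022 = 8.595
Arc 3: start y=0.000, vy=8.595 → t=1.752, apex=3.765, x_land=25.035, impact vy=-8.595
  bounce: vy ← 0.66·8.595 = 5.672
Arc 4: start y=0.000, vy=5.672 → t=1.156, apex=1.640, x_land=28.816, impact vy=-5.672
  bounce: vy ← 0.66·5.672 = 3.744
Arc 5: start y=0.000, vy=3.744 → t=0.763, apex=0.714, x_land=31.312, impact vy=-3.744
  bounce: vy ← 0.66·3.744 = 2.471
Arc 6: start y=0.000, vy=2.471 → t=0.504, apex=0.311, x_land=32.959, impact vy=-2.471
  bounce: vy ← 0.66·2.471 = 1.631

1 3.249 19.842 10.624
2 2.655 8.643 19.305
3 1.752 3.765 25.035
4 1.156 1.640 28.816
5 0.763 0.714 31.312
6 0.504 0.311 32.959
final: 32.959 1.631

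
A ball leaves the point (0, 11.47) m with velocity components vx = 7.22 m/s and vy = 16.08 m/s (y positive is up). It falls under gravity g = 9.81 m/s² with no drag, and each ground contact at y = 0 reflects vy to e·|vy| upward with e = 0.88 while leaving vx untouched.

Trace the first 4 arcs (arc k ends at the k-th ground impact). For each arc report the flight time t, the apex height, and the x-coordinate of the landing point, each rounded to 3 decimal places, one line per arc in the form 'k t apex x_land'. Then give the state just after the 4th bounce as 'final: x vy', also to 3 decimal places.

1 3.881 24.649 28.020
2 3.945 19.088 56.505
3 3.472 14.782 81.573
4 3.055 11.447 103.632
final: 103.632 13.188

Arc 1: start y=11.470, vy=16.080 → t=3.881, apex=24.649, x_land=28.020, impact vy=-21.991
  bounce: vy ← 0.88·21.991 = 19.352
Arc 2: start y=0.000, vy=19.352 → t=3.945, apex=19.088, x_land=56.505, impact vy=-19.352
  bounce: vy ← 0.88·19.352 = 17.030
Arc 3: start y=0.000, vy=17.030 → t=3.472, apex=14.782, x_land=81.573, impact vy=-17.030
  bounce: vy ← 0.88·17.030 = 14.986
Arc 4: start y=0.000, vy=14.986 → t=3.055, apex=11.447, x_land=103.632, impact vy=-14.986
  bounce: vy ← 0.88·14.986 = 13.188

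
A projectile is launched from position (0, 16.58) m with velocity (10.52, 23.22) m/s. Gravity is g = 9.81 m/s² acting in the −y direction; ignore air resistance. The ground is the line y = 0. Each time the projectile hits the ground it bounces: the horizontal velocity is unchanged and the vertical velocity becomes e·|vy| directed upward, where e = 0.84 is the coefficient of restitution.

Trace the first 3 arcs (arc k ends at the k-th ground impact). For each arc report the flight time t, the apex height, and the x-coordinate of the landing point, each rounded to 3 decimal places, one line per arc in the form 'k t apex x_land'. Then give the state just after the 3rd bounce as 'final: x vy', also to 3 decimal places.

1 5.364 44.061 56.430
2 5.035 31.089 109.400
3 4.230 21.936 153.895
final: 153.895 17.427

Arc 1: start y=16.580, vy=23.220 → t=5.364, apex=44.061, x_land=56.430, impact vy=-29.402
  bounce: vy ← 0.84·29.402 = 24.698
Arc 2: start y=0.000, vy=24.698 → t=5.035, apex=31.089, x_land=109.400, impact vy=-24.698
  bounce: vy ← 0.84·24.698 = 20.746
Arc 3: start y=0.000, vy=20.746 → t=4.230, apex=21.936, x_land=153.895, impact vy=-20.746
  bounce: vy ← 0.84·20.746 = 17.427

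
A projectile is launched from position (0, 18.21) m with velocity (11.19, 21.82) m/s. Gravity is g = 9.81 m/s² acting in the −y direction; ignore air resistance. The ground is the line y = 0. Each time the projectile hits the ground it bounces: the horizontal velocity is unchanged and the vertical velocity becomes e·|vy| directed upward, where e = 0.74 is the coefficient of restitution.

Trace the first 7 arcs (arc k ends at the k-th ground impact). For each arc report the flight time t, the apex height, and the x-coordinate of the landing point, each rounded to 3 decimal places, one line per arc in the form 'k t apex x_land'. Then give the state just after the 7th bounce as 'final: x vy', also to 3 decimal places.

1 5.167 42.477 57.819
2 4.355 23.260 106.555
3 3.223 12.737 142.619
4 2.385 6.975 169.307
5 1.765 3.819 189.056
6 1.306 2.092 203.670
7 0.966 1.145 214.484
final: 214.484 3.508

Arc 1: start y=18.210, vy=21.820 → t=5.167, apex=42.477, x_land=57.819, impact vy=-28.869
  bounce: vy ← 0.74·28.869 = 21.363
Arc 2: start y=0.000, vy=21.363 → t=4.355, apex=23.260, x_land=106.555, impact vy=-21.363
  bounce: vy ← 0.74·21.363 = 15.808
Arc 3: start y=0.000, vy=15.808 → t=3.223, apex=12.737, x_land=142.619, impact vy=-15.808
  bounce: vy ← 0.74·15.808 = 11.698
Arc 4: start y=0.000, vy=11.698 → t=2.385, apex=6.975, x_land=169.307, impact vy=-11.698
  bounce: vy ← 0.74·11.698 = 8.657
Arc 5: start y=0.000, vy=8.657 → t=1.765, apex=3.819, x_land=189.056, impact vy=-8.657
  bounce: vy ← 0.74·8.657 = 6.406
Arc 6: start y=0.000, vy=6.406 → t=1.306, apex=2.092, x_land=203.670, impact vy=-6.406
  bounce: vy ← 0.74·6.406 = 4.740
Arc 7: start y=0.000, vy=4.740 → t=0.966, apex=1.145, x_land=214.484, impact vy=-4.740
  bounce: vy ← 0.74·4.740 = 3.508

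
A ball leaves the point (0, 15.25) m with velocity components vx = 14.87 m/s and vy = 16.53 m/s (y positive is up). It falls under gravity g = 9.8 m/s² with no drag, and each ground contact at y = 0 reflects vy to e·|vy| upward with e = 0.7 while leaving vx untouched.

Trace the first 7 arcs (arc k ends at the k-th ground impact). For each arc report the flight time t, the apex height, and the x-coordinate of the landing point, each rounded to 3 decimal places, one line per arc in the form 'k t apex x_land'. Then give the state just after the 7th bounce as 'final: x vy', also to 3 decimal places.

1 4.127 29.191 61.376
2 3.417 14.304 112.188
3 2.392 7.009 147.756
4 1.674 3.434 172.654
5 1.172 1.683 190.082
6 0.820 0.825 202.282
7 0.574 0.404 210.822
final: 210.822 1.970

Arc 1: start y=15.250, vy=16.530 → t=4.127, apex=29.191, x_land=61.376, impact vy=-23.919
  bounce: vy ← 0.7·23.919 = 16.744
Arc 2: start y=0.000, vy=16.744 → t=3.417, apex=14.304, x_land=112.188, impact vy=-16.744
  bounce: vy ← 0.7·16.744 = 11.721
Arc 3: start y=0.000, vy=11.721 → t=2.392, apex=7.009, x_land=147.756, impact vy=-11.721
  bounce: vy ← 0.7·11.721 = 8.204
Arc 4: start y=0.000, vy=8.204 → t=1.674, apex=3.434, x_land=172.654, impact vy=-8.204
  bounce: vy ← 0.7·8.204 = 5.743
Arc 5: start y=0.000, vy=5.743 → t=1.172, apex=1.683, x_land=190.082, impact vy=-5.743
  bounce: vy ← 0.7·5.743 = 4.020
Arc 6: start y=0.000, vy=4.020 → t=0.820, apex=0.825, x_land=202.282, impact vy=-4.020
  bounce: vy ← 0.7·4.020 = 2.814
Arc 7: start y=0.000, vy=2.814 → t=0.574, apex=0.404, x_land=210.822, impact vy=-2.814
  bounce: vy ← 0.7·2.814 = 1.970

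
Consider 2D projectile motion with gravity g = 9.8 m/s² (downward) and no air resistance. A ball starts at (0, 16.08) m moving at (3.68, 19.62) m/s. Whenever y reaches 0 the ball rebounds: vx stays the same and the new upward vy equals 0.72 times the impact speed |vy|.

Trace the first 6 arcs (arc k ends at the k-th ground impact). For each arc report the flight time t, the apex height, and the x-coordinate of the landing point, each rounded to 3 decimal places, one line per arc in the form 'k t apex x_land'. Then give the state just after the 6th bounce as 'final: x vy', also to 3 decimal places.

1 4.702 35.720 17.303
2 3.888 18.517 31.611
3 2.799 9.599 41.913
4 2.016 4.976 49.330
5 1.451 2.580 54.670
6 1.045 1.337 58.515
final: 58.515 3.686

Arc 1: start y=16.080, vy=19.620 → t=4.702, apex=35.720, x_land=17.303, impact vy=-26.460
  bounce: vy ← 0.72·26.460 = 19.051
Arc 2: start y=0.000, vy=19.051 → t=3.888, apex=18.517, x_land=31.611, impact vy=-19.051
  bounce: vy ← 0.72·19.051 = 13.717
Arc 3: start y=0.000, vy=13.717 → t=2.799, apex=9.599, x_land=41.913, impact vy=-13.717
  bounce: vy ← 0.72·13.717 = 9.876
Arc 4: start y=0.000, vy=9.876 → t=2.016, apex=4.976, x_land=49.330, impact vy=-9.876
  bounce: vy ← 0.72·9.876 = 7.111
Arc 5: start y=0.000, vy=7.111 → t=1.451, apex=2.580, x_land=54.670, impact vy=-7.111
  bounce: vy ← 0.72·7.111 = 5.120
Arc 6: start y=0.000, vy=5.120 → t=1.045, apex=1.337, x_land=58.515, impact vy=-5.120
  bounce: vy ← 0.72·5.120 = 3.686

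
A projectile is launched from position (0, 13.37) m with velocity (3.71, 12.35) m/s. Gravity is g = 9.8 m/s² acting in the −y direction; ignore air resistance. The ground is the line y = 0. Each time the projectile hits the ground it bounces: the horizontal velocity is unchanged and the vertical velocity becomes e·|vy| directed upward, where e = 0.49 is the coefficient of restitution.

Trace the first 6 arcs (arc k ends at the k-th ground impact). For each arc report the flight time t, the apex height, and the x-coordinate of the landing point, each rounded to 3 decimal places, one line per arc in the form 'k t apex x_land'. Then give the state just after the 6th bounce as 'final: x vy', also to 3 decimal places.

1 3.338 21.152 12.383
2 2.036 5.079 19.937
3 0.998 1.219 23.639
4 0.489 0.293 25.453
5 0.240 0.070 26.341
6 0.117 0.017 26.777
final: 26.777 0.282

Arc 1: start y=13.370, vy=12.350 → t=3.338, apex=21.152, x_land=12.383, impact vy=-20.361
  bounce: vy ← 0.49·20.361 = 9.977
Arc 2: start y=0.000, vy=9.977 → t=2.036, apex=5.079, x_land=19.937, impact vy=-9.977
  bounce: vy ← 0.49·9.977 = 4.889
Arc 3: start y=0.000, vy=4.889 → t=0.998, apex=1.219, x_land=23.639, impact vy=-4.889
  bounce: vy ← 0.49·4.889 = 2.395
Arc 4: start y=0.000, vy=2.395 → t=0.489, apex=0.293, x_land=25.453, impact vy=-2.395
  bounce: vy ← 0.49·2.395 = 1.174
Arc 5: start y=0.000, vy=1.174 → t=0.240, apex=0.070, x_land=26.341, impact vy=-1.174
  bounce: vy ← 0.49·1.174 = 0.575
Arc 6: start y=0.000, vy=0.575 → t=0.117, apex=0.017, x_land=26.777, impact vy=-0.575
  bounce: vy ← 0.49·0.575 = 0.282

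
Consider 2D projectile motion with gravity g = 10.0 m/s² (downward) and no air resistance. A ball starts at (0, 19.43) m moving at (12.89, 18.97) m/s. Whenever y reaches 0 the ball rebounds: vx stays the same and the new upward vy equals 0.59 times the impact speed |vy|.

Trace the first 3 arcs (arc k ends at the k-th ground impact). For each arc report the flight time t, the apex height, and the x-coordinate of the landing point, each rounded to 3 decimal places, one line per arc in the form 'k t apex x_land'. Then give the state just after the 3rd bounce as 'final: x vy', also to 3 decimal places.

1 4.633 37.423 59.717
2 3.228 13.027 101.329
3 1.905 4.535 125.880
final: 125.880 5.619

Arc 1: start y=19.430, vy=18.970 → t=4.633, apex=37.423, x_land=59.717, impact vy=-27.358
  bounce: vy ← 0.59·27.358 = 16.141
Arc 2: start y=0.000, vy=16.141 → t=3.228, apex=13.027, x_land=101.329, impact vy=-16.141
  bounce: vy ← 0.59·16.141 = 9.523
Arc 3: start y=0.000, vy=9.523 → t=1.905, apex=4.535, x_land=125.880, impact vy=-9.523
  bounce: vy ← 0.59·9.523 = 5.619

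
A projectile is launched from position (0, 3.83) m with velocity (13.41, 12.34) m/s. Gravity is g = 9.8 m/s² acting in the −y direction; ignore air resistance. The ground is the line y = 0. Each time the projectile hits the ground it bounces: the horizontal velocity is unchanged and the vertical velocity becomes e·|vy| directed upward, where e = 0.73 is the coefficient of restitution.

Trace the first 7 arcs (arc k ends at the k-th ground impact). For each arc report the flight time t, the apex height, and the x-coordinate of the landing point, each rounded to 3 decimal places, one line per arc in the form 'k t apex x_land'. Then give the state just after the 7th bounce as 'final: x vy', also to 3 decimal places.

Arc 1: start y=3.830, vy=12.340 → t=2.798, apex=11.599, x_land=37.518, impact vy=-15.078
  bounce: vy ← 0.73·15.078 = 11.007
Arc 2: start y=0.000, vy=11.007 → t=2.246, apex=6.181, x_land=67.641, impact vy=-11.007
  bounce: vy ← 0.73·11.007 = 8.035
Arc 3: start y=0.000, vy=8.035 → t=1.640, apex=3.294, x_land=89.630, impact vy=-8.035
  bounce: vy ← 0.73·8.035 = 5.866
Arc 4: start y=0.000, vy=5.866 → t=1.197, apex=1.755, x_land=105.683, impact vy=-5.866
  bounce: vy ← 0.73·5.866 = 4.282
Arc 5: start y=0.000, vy=4.282 → t=0.874, apex=0.935, x_land=117.401, impact vy=-4.282
  bounce: vy ← 0.73·4.282 = 3.126
Arc 6: start y=0.000, vy=3.126 → t=0.638, apex=0.498, x_land=125.956, impact vy=-3.126
  bounce: vy ← 0.73·3.126 = 2.282
Arc 7: start y=0.000, vy=2.282 → t=0.466, apex=0.266, x_land=132.200, impact vy=-2.282
  bounce: vy ← 0.73·2.282 = 1.666

1 2.798 11.599 37.518
2 2.246 6.181 67.641
3 1.640 3.294 89.630
4 1.197 1.755 105.683
5 0.874 0.935 117.401
6 0.638 0.498 125.956
7 0.466 0.266 132.200
final: 132.200 1.666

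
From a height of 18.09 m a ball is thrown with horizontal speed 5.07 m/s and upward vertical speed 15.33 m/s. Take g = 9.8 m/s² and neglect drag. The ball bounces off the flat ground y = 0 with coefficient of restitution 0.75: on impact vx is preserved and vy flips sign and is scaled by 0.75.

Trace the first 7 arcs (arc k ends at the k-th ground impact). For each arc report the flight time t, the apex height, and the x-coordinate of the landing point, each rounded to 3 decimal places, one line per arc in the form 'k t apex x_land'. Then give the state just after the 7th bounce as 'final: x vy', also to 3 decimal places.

1 4.042 30.080 20.493
2 3.716 16.920 39.335
3 2.787 9.518 53.467
4 2.091 5.354 64.066
5 1.568 3.011 72.016
6 1.176 1.694 77.977
7 0.882 0.953 82.449
final: 82.449 3.241

Arc 1: start y=18.090, vy=15.330 → t=4.042, apex=30.080, x_land=20.493, impact vy=-24.281
  bounce: vy ← 0.75·24.281 = 18.211
Arc 2: start y=0.000, vy=18.211 → t=3.716, apex=16.920, x_land=39.335, impact vy=-18.211
  bounce: vy ← 0.75·18.211 = 13.658
Arc 3: start y=0.000, vy=13.658 → t=2.787, apex=9.518, x_land=53.467, impact vy=-13.658
  bounce: vy ← 0.75·13.658 = 10.244
Arc 4: start y=0.000, vy=10.244 → t=2.091, apex=5.354, x_land=64.066, impact vy=-10.244
  bounce: vy ← 0.75·10.244 = 7.683
Arc 5: start y=0.000, vy=7.683 → t=1.568, apex=3.011, x_land=72.016, impact vy=-7.683
  bounce: vy ← 0.75·7.683 = 5.762
Arc 6: start y=0.000, vy=5.762 → t=1.176, apex=1.694, x_land=77.977, impact vy=-5.762
  bounce: vy ← 0.75·5.762 = 4.322
Arc 7: start y=0.000, vy=4.322 → t=0.882, apex=0.953, x_land=82.449, impact vy=-4.322
  bounce: vy ← 0.75·4.322 = 3.241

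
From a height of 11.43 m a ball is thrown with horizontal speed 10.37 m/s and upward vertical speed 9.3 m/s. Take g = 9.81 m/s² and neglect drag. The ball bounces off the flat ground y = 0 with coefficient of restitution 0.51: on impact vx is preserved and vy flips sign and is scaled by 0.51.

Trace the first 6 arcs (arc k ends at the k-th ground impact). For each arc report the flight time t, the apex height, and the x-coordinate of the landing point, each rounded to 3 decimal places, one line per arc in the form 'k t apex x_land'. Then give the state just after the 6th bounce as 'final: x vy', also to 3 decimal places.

1 2.745 15.838 28.465
2 1.833 4.120 47.472
3 0.935 1.071 57.166
4 0.477 0.279 62.109
5 0.243 0.072 64.631
6 0.124 0.019 65.917
final: 65.917 0.310

Arc 1: start y=11.430, vy=9.300 → t=2.745, apex=15.838, x_land=28.465, impact vy=-17.628
  bounce: vy ← 0.51·17.628 = 8.990
Arc 2: start y=0.000, vy=8.990 → t=1.833, apex=4.120, x_land=47.472, impact vy=-8.990
  bounce: vy ← 0.51·8.990 = 4.585
Arc 3: start y=0.000, vy=4.585 → t=0.935, apex=1.071, x_land=57.166, impact vy=-4.585
  bounce: vy ← 0.51·4.585 = 2.338
Arc 4: start y=0.000, vy=2.338 → t=0.477, apex=0.279, x_land=62.109, impact vy=-2.338
  bounce: vy ← 0.51·2.338 = 1.193
Arc 5: start y=0.000, vy=1.193 → t=0.243, apex=0.072, x_land=64.631, impact vy=-1.193
  bounce: vy ← 0.51·1.193 = 0.608
Arc 6: start y=0.000, vy=0.608 → t=0.124, apex=0.019, x_land=65.917, impact vy=-0.608
  bounce: vy ← 0.51·0.608 = 0.310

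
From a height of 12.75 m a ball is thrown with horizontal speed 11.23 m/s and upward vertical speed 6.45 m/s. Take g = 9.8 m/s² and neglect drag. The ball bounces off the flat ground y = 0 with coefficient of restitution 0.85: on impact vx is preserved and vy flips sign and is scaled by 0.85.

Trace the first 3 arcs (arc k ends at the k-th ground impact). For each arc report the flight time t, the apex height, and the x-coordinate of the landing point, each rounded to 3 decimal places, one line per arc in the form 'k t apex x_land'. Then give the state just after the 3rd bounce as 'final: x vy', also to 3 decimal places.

Arc 1: start y=12.750, vy=6.450 → t=2.400, apex=14.873, x_land=26.956, impact vy=-17.073
  bounce: vy ← 0.85·17.073 = 14.512
Arc 2: start y=0.000, vy=14.512 → t=2.962, apex=10.745, x_land=60.216, impact vy=-14.512
  bounce: vy ← 0.85·14.512 = 12.336
Arc 3: start y=0.000, vy=12.336 → t=2.517, apex=7.764, x_land=88.487, impact vy=-12.336
  bounce: vy ← 0.85·12.336 = 10.485

1 2.400 14.873 26.956
2 2.962 10.745 60.216
3 2.517 7.764 88.487
final: 88.487 10.485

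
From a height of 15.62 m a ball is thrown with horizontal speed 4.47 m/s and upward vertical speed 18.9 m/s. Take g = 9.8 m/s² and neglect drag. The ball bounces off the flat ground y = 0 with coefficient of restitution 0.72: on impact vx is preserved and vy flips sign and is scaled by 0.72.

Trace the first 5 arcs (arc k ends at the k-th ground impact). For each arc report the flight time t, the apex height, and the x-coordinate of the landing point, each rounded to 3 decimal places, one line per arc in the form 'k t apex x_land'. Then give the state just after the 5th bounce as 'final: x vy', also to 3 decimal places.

Arc 1: start y=15.620, vy=18.900 → t=4.557, apex=33.845, x_land=20.369, impact vy=-25.756
  bounce: vy ← 0.72·25.756 = 18.544
Arc 2: start y=0.000, vy=18.544 → t=3.785, apex=17.545, x_land=37.285, impact vy=-18.544
  bounce: vy ← 0.72·18.544 = 13.352
Arc 3: start y=0.000, vy=13.352 → t=2.725, apex=9.095, x_land=49.465, impact vy=-13.352
  bounce: vy ← 0.72·13.352 = 9.613
Arc 4: start y=0.000, vy=9.613 → t=1.962, apex=4.715, x_land=58.235, impact vy=-9.613
  bounce: vy ← 0.72·9.613 = 6.922
Arc 5: start y=0.000, vy=6.922 → t=1.413, apex=2.444, x_land=64.549, impact vy=-6.922
  bounce: vy ← 0.72·6.922 = 4.984

1 4.557 33.845 20.369
2 3.785 17.545 37.285
3 2.725 9.095 49.465
4 1.962 4.715 58.235
5 1.413 2.444 64.549
final: 64.549 4.984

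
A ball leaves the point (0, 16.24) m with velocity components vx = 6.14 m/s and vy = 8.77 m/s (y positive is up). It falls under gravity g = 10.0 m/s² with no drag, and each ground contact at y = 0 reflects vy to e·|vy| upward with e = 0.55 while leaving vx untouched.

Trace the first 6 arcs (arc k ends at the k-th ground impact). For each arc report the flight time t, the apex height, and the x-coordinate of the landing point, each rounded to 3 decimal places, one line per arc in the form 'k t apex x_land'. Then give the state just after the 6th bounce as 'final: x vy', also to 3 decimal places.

Arc 1: start y=16.240, vy=8.770 → t=2.881, apex=20.086, x_land=17.691, impact vy=-20.043
  bounce: vy ← 0.55·20.043 = 11.024
Arc 2: start y=0.000, vy=11.024 → t=2.205, apex=6.076, x_land=31.228, impact vy=-11.024
  bounce: vy ← 0.55·11.024 = 6.063
Arc 3: start y=0.000, vy=6.063 → t=1.213, apex=1.838, x_land=38.673, impact vy=-6.063
  bounce: vy ← 0.55·6.063 = 3.335
Arc 4: start y=0.000, vy=3.335 → t=0.667, apex=0.556, x_land=42.768, impact vy=-3.335
  bounce: vy ← 0.55·3.335 = 1.834
Arc 5: start y=0.000, vy=1.834 → t=0.367, apex=0.168, x_land=45.020, impact vy=-1.834
  bounce: vy ← 0.55·1.834 = 1.009
Arc 6: start y=0.000, vy=1.009 → t=0.202, apex=0.051, x_land=46.259, impact vy=-1.009
  bounce: vy ← 0.55·1.009 = 0.555

1 2.881 20.086 17.691
2 2.205 6.076 31.228
3 1.213 1.838 38.673
4 0.667 0.556 42.768
5 0.367 0.168 45.020
6 0.202 0.051 46.259
final: 46.259 0.555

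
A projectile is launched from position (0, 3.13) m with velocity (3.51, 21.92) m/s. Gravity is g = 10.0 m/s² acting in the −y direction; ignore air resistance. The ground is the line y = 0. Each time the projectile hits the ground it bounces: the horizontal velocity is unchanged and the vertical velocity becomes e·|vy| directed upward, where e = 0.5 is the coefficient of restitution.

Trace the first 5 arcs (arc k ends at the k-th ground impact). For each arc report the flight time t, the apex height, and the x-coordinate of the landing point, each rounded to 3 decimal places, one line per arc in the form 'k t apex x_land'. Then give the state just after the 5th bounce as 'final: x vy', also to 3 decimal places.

Arc 1: start y=3.130, vy=21.920 → t=4.522, apex=27.154, x_land=15.874, impact vy=-23.304
  bounce: vy ← 0.5·23.304 = 11.652
Arc 2: start y=0.000, vy=11.652 → t=2.330, apex=6.789, x_land=24.053, impact vy=-11.652
  bounce: vy ← 0.5·11.652 = 5.826
Arc 3: start y=0.000, vy=5.826 → t=1.165, apex=1.697, x_land=28.143, impact vy=-5.826
  bounce: vy ← 0.5·5.826 = 2.913
Arc 4: start y=0.000, vy=2.913 → t=0.583, apex=0.424, x_land=30.188, impact vy=-2.913
  bounce: vy ← 0.5·2.913 = 1.457
Arc 5: start y=0.000, vy=1.457 → t=0.291, apex=0.106, x_land=31.211, impact vy=-1.457
  bounce: vy ← 0.5·1.457 = 0.728

1 4.522 27.154 15.874
2 2.330 6.789 24.053
3 1.165 1.697 28.143
4 0.583 0.424 30.188
5 0.291 0.106 31.211
final: 31.211 0.728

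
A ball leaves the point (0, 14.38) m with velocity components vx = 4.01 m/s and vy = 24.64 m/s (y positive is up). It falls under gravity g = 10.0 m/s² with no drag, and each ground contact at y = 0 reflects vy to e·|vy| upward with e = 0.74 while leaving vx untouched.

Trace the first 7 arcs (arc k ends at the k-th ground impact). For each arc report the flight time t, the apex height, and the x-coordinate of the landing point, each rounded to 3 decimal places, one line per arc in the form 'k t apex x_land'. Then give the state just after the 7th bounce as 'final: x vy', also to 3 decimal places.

1 5.455 44.736 21.875
2 4.427 24.498 39.628
3 3.276 13.415 52.764
4 2.424 7.346 62.485
5 1.794 4.023 69.679
6 1.327 2.203 75.002
7 0.982 1.206 78.941
final: 78.941 3.635

Arc 1: start y=14.380, vy=24.640 → t=5.455, apex=44.736, x_land=21.875, impact vy=-29.912
  bounce: vy ← 0.74·29.912 = 22.135
Arc 2: start y=0.000, vy=22.135 → t=4.427, apex=24.498, x_land=39.628, impact vy=-22.135
  bounce: vy ← 0.74·22.135 = 16.380
Arc 3: start y=0.000, vy=16.380 → t=3.276, apex=13.415, x_land=52.764, impact vy=-16.380
  bounce: vy ← 0.74·16.380 = 12.121
Arc 4: start y=0.000, vy=12.121 → t=2.424, apex=7.346, x_land=62.485, impact vy=-12.121
  bounce: vy ← 0.74·12.121 = 8.970
Arc 5: start y=0.000, vy=8.970 → t=1.794, apex=4.023, x_land=69.679, impact vy=-8.970
  bounce: vy ← 0.74·8.970 = 6.637
Arc 6: start y=0.000, vy=6.637 → t=1.327, apex=2.203, x_land=75.002, impact vy=-6.637
  bounce: vy ← 0.74·6.637 = 4.912
Arc 7: start y=0.000, vy=4.912 → t=0.982, apex=1.206, x_land=78.941, impact vy=-4.912
  bounce: vy ← 0.74·4.912 = 3.635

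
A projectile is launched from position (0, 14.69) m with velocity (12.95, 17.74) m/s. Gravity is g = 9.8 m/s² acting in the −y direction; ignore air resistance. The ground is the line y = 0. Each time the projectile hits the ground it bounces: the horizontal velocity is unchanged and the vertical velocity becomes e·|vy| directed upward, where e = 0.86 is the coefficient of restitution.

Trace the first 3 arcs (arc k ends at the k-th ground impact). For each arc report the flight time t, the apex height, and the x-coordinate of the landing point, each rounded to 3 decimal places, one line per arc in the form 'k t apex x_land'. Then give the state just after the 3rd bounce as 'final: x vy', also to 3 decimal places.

1 4.315 30.747 55.881
2 4.309 22.740 111.677
3 3.705 16.819 159.661
final: 159.661 15.614

Arc 1: start y=14.690, vy=17.740 → t=4.315, apex=30.747, x_land=55.881, impact vy=-24.549
  bounce: vy ← 0.86·24.549 = 21.112
Arc 2: start y=0.000, vy=21.112 → t=4.309, apex=22.740, x_land=111.677, impact vy=-21.112
  bounce: vy ← 0.86·21.112 = 18.156
Arc 3: start y=0.000, vy=18.156 → t=3.705, apex=16.819, x_land=159.661, impact vy=-18.156
  bounce: vy ← 0.86·18.156 = 15.614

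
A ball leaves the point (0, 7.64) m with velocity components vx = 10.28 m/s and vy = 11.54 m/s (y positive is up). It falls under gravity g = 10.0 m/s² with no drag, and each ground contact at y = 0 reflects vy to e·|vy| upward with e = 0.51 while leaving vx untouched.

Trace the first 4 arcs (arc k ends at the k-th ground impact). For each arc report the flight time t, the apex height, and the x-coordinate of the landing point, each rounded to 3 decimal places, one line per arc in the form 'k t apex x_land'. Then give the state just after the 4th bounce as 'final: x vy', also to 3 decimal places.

Arc 1: start y=7.640, vy=11.540 → t=2.845, apex=14.299, x_land=29.247, impact vy=-16.911
  bounce: vy ← 0.51·16.911 = 8.624
Arc 2: start y=0.000, vy=8.624 → t=1.725, apex=3.719, x_land=46.979, impact vy=-8.624
  bounce: vy ← 0.51·8.624 = 4.398
Arc 3: start y=0.000, vy=4.398 → t=0.880, apex=0.967, x_land=56.022, impact vy=-4.398
  bounce: vy ← 0.51·4.398 = 2.243
Arc 4: start y=0.000, vy=2.243 → t=0.449, apex=0.252, x_land=60.635, impact vy=-2.243
  bounce: vy ← 0.51·2.243 = 1.144

1 2.845 14.299 29.247
2 1.725 3.719 46.979
3 0.880 0.967 56.022
4 0.449 0.252 60.635
final: 60.635 1.144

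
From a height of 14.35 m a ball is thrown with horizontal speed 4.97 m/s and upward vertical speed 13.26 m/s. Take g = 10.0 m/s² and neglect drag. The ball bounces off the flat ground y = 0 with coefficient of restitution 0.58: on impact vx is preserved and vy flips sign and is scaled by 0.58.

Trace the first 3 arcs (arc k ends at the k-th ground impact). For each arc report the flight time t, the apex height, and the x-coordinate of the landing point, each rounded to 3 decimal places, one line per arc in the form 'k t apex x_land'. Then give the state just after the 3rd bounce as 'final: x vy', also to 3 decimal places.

Arc 1: start y=14.350, vy=13.260 → t=3.477, apex=23.141, x_land=17.282, impact vy=-21.513
  bounce: vy ← 0.58·21.513 = 12.478
Arc 2: start y=0.000, vy=12.478 → t=2.496, apex=7.785, x_land=29.685, impact vy=-12.478
  bounce: vy ← 0.58·12.478 = 7.237
Arc 3: start y=0.000, vy=7.237 → t=1.447, apex=2.619, x_land=36.879, impact vy=-7.237
  bounce: vy ← 0.58·7.237 = 4.198

1 3.477 23.141 17.282
2 2.496 7.785 29.685
3 1.447 2.619 36.879
final: 36.879 4.198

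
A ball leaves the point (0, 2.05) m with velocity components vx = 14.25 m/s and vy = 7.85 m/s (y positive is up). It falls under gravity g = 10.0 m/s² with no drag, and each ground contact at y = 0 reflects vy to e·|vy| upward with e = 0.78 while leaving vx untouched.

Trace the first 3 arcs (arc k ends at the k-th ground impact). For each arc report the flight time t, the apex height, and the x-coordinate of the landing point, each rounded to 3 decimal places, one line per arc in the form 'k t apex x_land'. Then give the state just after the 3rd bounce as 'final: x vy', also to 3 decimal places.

Arc 1: start y=2.050, vy=7.850 → t=1.798, apex=5.131, x_land=25.622, impact vy=-10.130
  bounce: vy ← 0.78·10.130 = 7.902
Arc 2: start y=0.000, vy=7.902 → t=1.580, apex=3.122, x_land=48.141, impact vy=-7.902
  bounce: vy ← 0.78·7.902 = 6.163
Arc 3: start y=0.000, vy=6.163 → t=1.233, apex=1.899, x_land=65.707, impact vy=-6.163
  bounce: vy ← 0.78·6.163 = 4.807

1 1.798 5.131 25.622
2 1.580 3.122 48.141
3 1.233 1.899 65.707
final: 65.707 4.807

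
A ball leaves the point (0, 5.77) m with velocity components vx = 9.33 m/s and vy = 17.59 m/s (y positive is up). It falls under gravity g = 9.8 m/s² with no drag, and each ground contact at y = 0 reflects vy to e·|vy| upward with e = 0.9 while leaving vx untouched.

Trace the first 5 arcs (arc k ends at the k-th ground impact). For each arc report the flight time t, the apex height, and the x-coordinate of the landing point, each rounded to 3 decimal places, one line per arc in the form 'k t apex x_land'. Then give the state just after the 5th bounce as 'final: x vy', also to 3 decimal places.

1 3.892 21.556 36.315
2 3.775 17.460 71.540
3 3.398 14.143 103.241
4 3.058 11.456 131.773
5 2.752 9.279 157.452
final: 157.452 12.137

Arc 1: start y=5.770, vy=17.590 → t=3.892, apex=21.556, x_land=36.315, impact vy=-20.555
  bounce: vy ← 0.9·20.555 = 18.499
Arc 2: start y=0.000, vy=18.499 → t=3.775, apex=17.460, x_land=71.540, impact vy=-18.499
  bounce: vy ← 0.9·18.499 = 16.649
Arc 3: start y=0.000, vy=16.649 → t=3.398, apex=14.143, x_land=103.241, impact vy=-16.649
  bounce: vy ← 0.9·16.649 = 14.984
Arc 4: start y=0.000, vy=14.984 → t=3.058, apex=11.456, x_land=131.773, impact vy=-14.984
  bounce: vy ← 0.9·14.984 = 13.486
Arc 5: start y=0.000, vy=13.486 → t=2.752, apex=9.279, x_land=157.452, impact vy=-13.486
  bounce: vy ← 0.9·13.486 = 12.137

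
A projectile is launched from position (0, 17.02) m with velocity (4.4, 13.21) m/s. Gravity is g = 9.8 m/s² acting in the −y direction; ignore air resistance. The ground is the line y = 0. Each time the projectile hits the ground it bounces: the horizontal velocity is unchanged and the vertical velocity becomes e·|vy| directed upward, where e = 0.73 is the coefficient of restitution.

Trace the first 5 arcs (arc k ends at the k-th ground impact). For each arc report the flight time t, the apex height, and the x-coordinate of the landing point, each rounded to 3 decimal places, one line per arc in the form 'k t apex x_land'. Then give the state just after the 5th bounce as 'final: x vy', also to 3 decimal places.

1 3.648 25.923 16.051
2 3.358 13.815 30.827
3 2.451 7.362 41.614
4 1.790 3.923 49.488
5 1.306 2.091 55.236
final: 55.236 4.673

Arc 1: start y=17.020, vy=13.210 → t=3.648, apex=25.923, x_land=16.051, impact vy=-22.541
  bounce: vy ← 0.73·22.541 = 16.455
Arc 2: start y=0.000, vy=16.455 → t=3.358, apex=13.815, x_land=30.827, impact vy=-16.455
  bounce: vy ← 0.73·16.455 = 12.012
Arc 3: start y=0.000, vy=12.012 → t=2.451, apex=7.362, x_land=41.614, impact vy=-12.012
  bounce: vy ← 0.73·12.012 = 8.769
Arc 4: start y=0.000, vy=8.769 → t=1.790, apex=3.923, x_land=49.488, impact vy=-8.769
  bounce: vy ← 0.73·8.769 = 6.401
Arc 5: start y=0.000, vy=6.401 → t=1.306, apex=2.091, x_land=55.236, impact vy=-6.401
  bounce: vy ← 0.73·6.401 = 4.673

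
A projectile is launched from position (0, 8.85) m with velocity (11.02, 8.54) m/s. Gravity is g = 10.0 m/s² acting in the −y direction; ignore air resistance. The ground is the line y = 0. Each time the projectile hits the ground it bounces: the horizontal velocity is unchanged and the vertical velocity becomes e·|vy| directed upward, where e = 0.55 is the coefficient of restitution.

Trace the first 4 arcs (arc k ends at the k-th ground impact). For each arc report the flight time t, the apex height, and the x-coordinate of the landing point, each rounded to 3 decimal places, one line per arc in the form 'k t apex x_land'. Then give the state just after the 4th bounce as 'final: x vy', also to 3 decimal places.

1 2.435 12.497 26.833
2 1.739 3.780 45.997
3 0.956 1.144 56.537
4 0.526 0.346 62.334
final: 62.334 1.447

Arc 1: start y=8.850, vy=8.540 → t=2.435, apex=12.497, x_land=26.833, impact vy=-15.809
  bounce: vy ← 0.55·15.809 = 8.695
Arc 2: start y=0.000, vy=8.695 → t=1.739, apex=3.780, x_land=45.997, impact vy=-8.695
  bounce: vy ← 0.55·8.695 = 4.782
Arc 3: start y=0.000, vy=4.782 → t=0.956, apex=1.144, x_land=56.537, impact vy=-4.782
  bounce: vy ← 0.55·4.782 = 2.630
Arc 4: start y=0.000, vy=2.630 → t=0.526, apex=0.346, x_land=62.334, impact vy=-2.630
  bounce: vy ← 0.55·2.630 = 1.447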